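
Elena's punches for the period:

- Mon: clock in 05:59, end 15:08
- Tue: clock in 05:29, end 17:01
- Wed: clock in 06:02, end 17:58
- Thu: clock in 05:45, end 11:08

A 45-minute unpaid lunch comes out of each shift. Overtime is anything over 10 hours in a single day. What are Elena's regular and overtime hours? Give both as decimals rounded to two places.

Mon: 05:59–15:08 = 9 h 9 min; less 45 min break → 8 h 24 min
Tue: 05:29–17:01 = 11 h 32 min; less 45 min break → 10 h 47 min
Wed: 06:02–17:58 = 11 h 56 min; less 45 min break → 11 h 11 min
Thu: 05:45–11:08 = 5 h 23 min; less 45 min break → 4 h 38 min
Mon reg 8 h 24 min / OT 0 h 0 min; Tue reg 10 h 0 min / OT 0 h 47 min; Wed reg 10 h 0 min / OT 1 h 11 min; Thu reg 4 h 38 min / OT 0 h 0 min.
Totals: regular 33 h 2 min, overtime 1 h 58 min.

Regular 33.03 hours, overtime 1.97 hours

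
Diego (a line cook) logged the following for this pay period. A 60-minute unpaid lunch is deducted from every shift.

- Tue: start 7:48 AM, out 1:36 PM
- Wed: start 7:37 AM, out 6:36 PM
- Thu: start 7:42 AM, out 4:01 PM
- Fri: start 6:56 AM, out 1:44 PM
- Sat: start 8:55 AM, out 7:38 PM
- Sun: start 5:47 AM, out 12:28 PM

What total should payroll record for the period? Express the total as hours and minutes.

Tue: 7:48 AM–1:36 PM = 5 h 48 min; less 60 min break → 4 h 48 min
Wed: 7:37 AM–6:36 PM = 10 h 59 min; less 60 min break → 9 h 59 min
Thu: 7:42 AM–4:01 PM = 8 h 19 min; less 60 min break → 7 h 19 min
Fri: 6:56 AM–1:44 PM = 6 h 48 min; less 60 min break → 5 h 48 min
Sat: 8:55 AM–7:38 PM = 10 h 43 min; less 60 min break → 9 h 43 min
Sun: 5:47 AM–12:28 PM = 6 h 41 min; less 60 min break → 5 h 41 min
Total: 4 h 48 min + 9 h 59 min + 7 h 19 min + 5 h 48 min + 9 h 43 min + 5 h 41 min = 43 h 18 min.

43 h 18 min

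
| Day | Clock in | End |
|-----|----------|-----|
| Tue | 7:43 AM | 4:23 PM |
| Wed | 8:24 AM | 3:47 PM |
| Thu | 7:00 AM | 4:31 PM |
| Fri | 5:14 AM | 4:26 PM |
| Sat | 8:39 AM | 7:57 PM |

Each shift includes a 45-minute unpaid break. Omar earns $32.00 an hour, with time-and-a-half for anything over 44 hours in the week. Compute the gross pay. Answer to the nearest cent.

$1423.20

Tue: 7:43 AM–4:23 PM = 8 h 40 min; less 45 min break → 7 h 55 min
Wed: 8:24 AM–3:47 PM = 7 h 23 min; less 45 min break → 6 h 38 min
Thu: 7:00 AM–4:31 PM = 9 h 31 min; less 45 min break → 8 h 46 min
Fri: 5:14 AM–4:26 PM = 11 h 12 min; less 45 min break → 10 h 27 min
Sat: 8:39 AM–7:57 PM = 11 h 18 min; less 45 min break → 10 h 33 min
Total worked: 44 h 19 min = 2659 min.
Regular 44 h 0 min = 2640 min at $32.00/h; overtime 0 h 19 min = 19 min at $48.00/h.
Pay = (2640 × $32.00 + 19 × $48.00) ÷ 60 = $1423.20.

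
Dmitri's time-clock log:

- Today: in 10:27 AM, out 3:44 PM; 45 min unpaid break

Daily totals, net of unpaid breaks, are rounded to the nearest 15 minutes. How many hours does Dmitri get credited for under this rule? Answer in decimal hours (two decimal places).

4.50 hours

Today: 10:27 AM–3:44 PM = 5 h 17 min − 45 min = 4 h 32 min → rounds to 4 h 30 min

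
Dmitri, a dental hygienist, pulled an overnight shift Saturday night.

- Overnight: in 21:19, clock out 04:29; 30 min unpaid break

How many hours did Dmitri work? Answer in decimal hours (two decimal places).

Overnight: 21:19 → midnight = 2 h 41 min; midnight → 04:29 = 4 h 29 min; span 7 h 10 min; less 30 min break → 6 h 40 min

6.67 hours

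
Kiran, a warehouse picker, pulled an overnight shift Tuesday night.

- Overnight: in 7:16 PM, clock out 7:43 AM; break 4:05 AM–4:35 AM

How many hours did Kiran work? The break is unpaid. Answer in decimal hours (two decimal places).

Overnight: 7:16 PM → midnight = 4 h 44 min; midnight → 7:43 AM = 7 h 43 min; span 12 h 27 min; less 30 min break → 11 h 57 min

11.95 hours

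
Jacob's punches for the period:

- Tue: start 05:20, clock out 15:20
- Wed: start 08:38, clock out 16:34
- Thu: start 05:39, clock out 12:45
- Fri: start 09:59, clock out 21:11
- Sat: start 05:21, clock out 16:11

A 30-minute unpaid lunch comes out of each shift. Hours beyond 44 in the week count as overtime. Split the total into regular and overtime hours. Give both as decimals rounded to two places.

Regular 44.00 hours, overtime 0.57 hours

Tue: 05:20–15:20 = 10 h 0 min; less 30 min break → 9 h 30 min
Wed: 08:38–16:34 = 7 h 56 min; less 30 min break → 7 h 26 min
Thu: 05:39–12:45 = 7 h 6 min; less 30 min break → 6 h 36 min
Fri: 09:59–21:11 = 11 h 12 min; less 30 min break → 10 h 42 min
Sat: 05:21–16:11 = 10 h 50 min; less 30 min break → 10 h 20 min
Total worked: 44 h 34 min = 44.57 h.
Threshold 44 h → overtime 0 h 34 min, regular 44 h 0 min.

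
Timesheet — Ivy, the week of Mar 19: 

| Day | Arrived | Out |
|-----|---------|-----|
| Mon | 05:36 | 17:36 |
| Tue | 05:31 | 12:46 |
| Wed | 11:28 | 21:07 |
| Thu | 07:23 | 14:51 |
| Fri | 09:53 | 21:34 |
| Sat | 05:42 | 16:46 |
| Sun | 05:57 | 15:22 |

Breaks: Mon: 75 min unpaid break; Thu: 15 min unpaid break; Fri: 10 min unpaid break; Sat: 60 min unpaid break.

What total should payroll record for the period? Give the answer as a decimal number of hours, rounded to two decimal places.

Mon: 05:36–17:36 = 12 h 0 min; less 75 min break → 10 h 45 min
Tue: 05:31–12:46 = 7 h 15 min
Wed: 11:28–21:07 = 9 h 39 min
Thu: 07:23–14:51 = 7 h 28 min; less 15 min break → 7 h 13 min
Fri: 09:53–21:34 = 11 h 41 min; less 10 min break → 11 h 31 min
Sat: 05:42–16:46 = 11 h 4 min; less 60 min break → 10 h 4 min
Sun: 05:57–15:22 = 9 h 25 min
Total: 10 h 45 min + 7 h 15 min + 9 h 39 min + 7 h 13 min + 11 h 31 min + 10 h 4 min + 9 h 25 min = 65 h 52 min.

65.87 hours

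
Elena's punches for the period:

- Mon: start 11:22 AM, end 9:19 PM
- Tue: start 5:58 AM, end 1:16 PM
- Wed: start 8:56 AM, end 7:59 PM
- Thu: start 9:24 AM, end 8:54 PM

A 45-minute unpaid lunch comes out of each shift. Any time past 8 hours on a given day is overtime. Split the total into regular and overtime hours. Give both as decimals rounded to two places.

Mon: 11:22 AM–9:19 PM = 9 h 57 min; less 45 min break → 9 h 12 min
Tue: 5:58 AM–1:16 PM = 7 h 18 min; less 45 min break → 6 h 33 min
Wed: 8:56 AM–7:59 PM = 11 h 3 min; less 45 min break → 10 h 18 min
Thu: 9:24 AM–8:54 PM = 11 h 30 min; less 45 min break → 10 h 45 min
Mon reg 8 h 0 min / OT 1 h 12 min; Tue reg 6 h 33 min / OT 0 h 0 min; Wed reg 8 h 0 min / OT 2 h 18 min; Thu reg 8 h 0 min / OT 2 h 45 min.
Totals: regular 30 h 33 min, overtime 6 h 15 min.

Regular 30.55 hours, overtime 6.25 hours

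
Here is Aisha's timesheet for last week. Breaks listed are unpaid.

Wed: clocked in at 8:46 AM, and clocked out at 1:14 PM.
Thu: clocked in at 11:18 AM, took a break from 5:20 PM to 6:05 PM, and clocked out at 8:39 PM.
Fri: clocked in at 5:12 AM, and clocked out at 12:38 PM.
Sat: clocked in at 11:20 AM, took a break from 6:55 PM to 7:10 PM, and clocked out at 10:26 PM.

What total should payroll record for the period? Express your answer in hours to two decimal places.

31.35 hours

Wed: 8:46 AM–1:14 PM = 4 h 28 min
Thu: 11:18 AM–8:39 PM = 9 h 21 min; less 45 min break → 8 h 36 min
Fri: 5:12 AM–12:38 PM = 7 h 26 min
Sat: 11:20 AM–10:26 PM = 11 h 6 min; less 15 min break → 10 h 51 min
Total: 4 h 28 min + 8 h 36 min + 7 h 26 min + 10 h 51 min = 31 h 21 min.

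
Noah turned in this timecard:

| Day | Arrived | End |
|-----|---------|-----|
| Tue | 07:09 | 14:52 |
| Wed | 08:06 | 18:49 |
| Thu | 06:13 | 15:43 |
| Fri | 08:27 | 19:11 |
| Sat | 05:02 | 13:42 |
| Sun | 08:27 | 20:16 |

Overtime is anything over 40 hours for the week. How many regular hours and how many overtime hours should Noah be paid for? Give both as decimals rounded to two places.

Regular 40.00 hours, overtime 19.15 hours

Tue: 07:09–14:52 = 7 h 43 min
Wed: 08:06–18:49 = 10 h 43 min
Thu: 06:13–15:43 = 9 h 30 min
Fri: 08:27–19:11 = 10 h 44 min
Sat: 05:02–13:42 = 8 h 40 min
Sun: 08:27–20:16 = 11 h 49 min
Total worked: 59 h 9 min = 59.15 h.
Threshold 40 h → overtime 19 h 9 min, regular 40 h 0 min.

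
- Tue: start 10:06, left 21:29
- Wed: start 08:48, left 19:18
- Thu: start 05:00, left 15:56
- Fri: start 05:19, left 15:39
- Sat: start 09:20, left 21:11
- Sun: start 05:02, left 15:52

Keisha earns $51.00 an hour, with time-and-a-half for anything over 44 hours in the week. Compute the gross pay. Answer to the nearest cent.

Tue: 10:06–21:29 = 11 h 23 min
Wed: 08:48–19:18 = 10 h 30 min
Thu: 05:00–15:56 = 10 h 56 min
Fri: 05:19–15:39 = 10 h 20 min
Sat: 09:20–21:11 = 11 h 51 min
Sun: 05:02–15:52 = 10 h 50 min
Total worked: 65 h 50 min = 3950 min.
Regular 44 h 0 min = 2640 min at $51.00/h; overtime 21 h 50 min = 1310 min at $76.50/h.
Pay = (2640 × $51.00 + 1310 × $76.50) ÷ 60 = $3914.25.

$3914.25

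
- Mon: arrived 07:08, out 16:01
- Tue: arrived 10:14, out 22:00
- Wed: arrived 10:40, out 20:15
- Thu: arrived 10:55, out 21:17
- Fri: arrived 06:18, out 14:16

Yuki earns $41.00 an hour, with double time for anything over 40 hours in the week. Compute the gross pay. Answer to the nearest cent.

Mon: 07:08–16:01 = 8 h 53 min
Tue: 10:14–22:00 = 11 h 46 min
Wed: 10:40–20:15 = 9 h 35 min
Thu: 10:55–21:17 = 10 h 22 min
Fri: 06:18–14:16 = 7 h 58 min
Total worked: 48 h 34 min = 2914 min.
Regular 40 h 0 min = 2400 min at $41.00/h; overtime 8 h 34 min = 514 min at $82.00/h.
Pay = (2400 × $41.00 + 514 × $82.00) ÷ 60 = $2342.47.

$2342.47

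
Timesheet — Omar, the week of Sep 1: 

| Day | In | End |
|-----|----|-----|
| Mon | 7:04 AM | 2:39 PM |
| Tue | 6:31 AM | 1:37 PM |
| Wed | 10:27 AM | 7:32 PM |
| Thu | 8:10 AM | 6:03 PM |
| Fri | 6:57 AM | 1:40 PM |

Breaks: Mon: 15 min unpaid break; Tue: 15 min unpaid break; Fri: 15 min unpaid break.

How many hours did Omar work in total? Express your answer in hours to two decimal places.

39.62 hours

Mon: 7:04 AM–2:39 PM = 7 h 35 min; less 15 min break → 7 h 20 min
Tue: 6:31 AM–1:37 PM = 7 h 6 min; less 15 min break → 6 h 51 min
Wed: 10:27 AM–7:32 PM = 9 h 5 min
Thu: 8:10 AM–6:03 PM = 9 h 53 min
Fri: 6:57 AM–1:40 PM = 6 h 43 min; less 15 min break → 6 h 28 min
Total: 7 h 20 min + 6 h 51 min + 9 h 5 min + 9 h 53 min + 6 h 28 min = 39 h 37 min.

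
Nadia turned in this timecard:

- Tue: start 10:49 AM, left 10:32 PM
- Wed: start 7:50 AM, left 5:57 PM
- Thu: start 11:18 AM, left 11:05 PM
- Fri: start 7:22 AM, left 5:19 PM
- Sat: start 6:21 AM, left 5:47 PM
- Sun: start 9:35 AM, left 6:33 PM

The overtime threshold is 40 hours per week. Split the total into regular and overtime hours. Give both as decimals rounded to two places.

Regular 40.00 hours, overtime 23.97 hours

Tue: 10:49 AM–10:32 PM = 11 h 43 min
Wed: 7:50 AM–5:57 PM = 10 h 7 min
Thu: 11:18 AM–11:05 PM = 11 h 47 min
Fri: 7:22 AM–5:19 PM = 9 h 57 min
Sat: 6:21 AM–5:47 PM = 11 h 26 min
Sun: 9:35 AM–6:33 PM = 8 h 58 min
Total worked: 63 h 58 min = 63.97 h.
Threshold 40 h → overtime 23 h 58 min, regular 40 h 0 min.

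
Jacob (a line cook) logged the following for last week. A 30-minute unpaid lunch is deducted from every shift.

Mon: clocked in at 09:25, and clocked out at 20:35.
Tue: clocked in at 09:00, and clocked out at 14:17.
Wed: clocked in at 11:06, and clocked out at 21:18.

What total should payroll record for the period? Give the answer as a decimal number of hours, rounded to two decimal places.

Mon: 09:25–20:35 = 11 h 10 min; less 30 min break → 10 h 40 min
Tue: 09:00–14:17 = 5 h 17 min; less 30 min break → 4 h 47 min
Wed: 11:06–21:18 = 10 h 12 min; less 30 min break → 9 h 42 min
Total: 10 h 40 min + 4 h 47 min + 9 h 42 min = 25 h 9 min.

25.15 hours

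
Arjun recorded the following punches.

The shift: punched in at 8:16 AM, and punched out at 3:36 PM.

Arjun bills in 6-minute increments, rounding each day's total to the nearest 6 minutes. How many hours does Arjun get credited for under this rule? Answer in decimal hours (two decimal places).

7.30 hours

The shift: 8:16 AM–3:36 PM = 7 h 20 min → rounds to 7 h 18 min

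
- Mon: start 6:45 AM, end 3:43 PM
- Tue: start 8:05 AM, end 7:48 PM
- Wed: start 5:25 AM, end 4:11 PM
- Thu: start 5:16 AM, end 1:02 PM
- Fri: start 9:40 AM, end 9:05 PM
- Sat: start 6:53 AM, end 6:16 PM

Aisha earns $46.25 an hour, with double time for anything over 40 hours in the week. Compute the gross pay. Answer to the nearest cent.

Mon: 6:45 AM–3:43 PM = 8 h 58 min
Tue: 8:05 AM–7:48 PM = 11 h 43 min
Wed: 5:25 AM–4:11 PM = 10 h 46 min
Thu: 5:16 AM–1:02 PM = 7 h 46 min
Fri: 9:40 AM–9:05 PM = 11 h 25 min
Sat: 6:53 AM–6:16 PM = 11 h 23 min
Total worked: 62 h 1 min = 3721 min.
Regular 40 h 0 min = 2400 min at $46.25/h; overtime 22 h 1 min = 1321 min at $92.50/h.
Pay = (2400 × $46.25 + 1321 × $92.50) ÷ 60 = $3886.54.

$3886.54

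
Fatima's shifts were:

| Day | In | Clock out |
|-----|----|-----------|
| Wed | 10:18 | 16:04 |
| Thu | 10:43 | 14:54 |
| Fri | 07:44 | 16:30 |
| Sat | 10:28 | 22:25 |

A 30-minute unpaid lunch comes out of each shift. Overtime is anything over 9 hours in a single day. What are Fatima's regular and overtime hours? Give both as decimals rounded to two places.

Regular 26.22 hours, overtime 2.45 hours

Wed: 10:18–16:04 = 5 h 46 min; less 30 min break → 5 h 16 min
Thu: 10:43–14:54 = 4 h 11 min; less 30 min break → 3 h 41 min
Fri: 07:44–16:30 = 8 h 46 min; less 30 min break → 8 h 16 min
Sat: 10:28–22:25 = 11 h 57 min; less 30 min break → 11 h 27 min
Wed reg 5 h 16 min / OT 0 h 0 min; Thu reg 3 h 41 min / OT 0 h 0 min; Fri reg 8 h 16 min / OT 0 h 0 min; Sat reg 9 h 0 min / OT 2 h 27 min.
Totals: regular 26 h 13 min, overtime 2 h 27 min.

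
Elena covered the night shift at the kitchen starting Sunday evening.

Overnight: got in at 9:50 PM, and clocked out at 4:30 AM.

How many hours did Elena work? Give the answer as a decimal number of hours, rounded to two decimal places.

6.67 hours

Overnight: 9:50 PM → midnight = 2 h 10 min; midnight → 4:30 AM = 4 h 30 min; span 6 h 40 min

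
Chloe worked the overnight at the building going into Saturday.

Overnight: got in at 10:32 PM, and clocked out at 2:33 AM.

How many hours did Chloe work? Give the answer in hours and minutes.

Overnight: 10:32 PM → midnight = 1 h 28 min; midnight → 2:33 AM = 2 h 33 min; span 4 h 1 min

4 h 1 min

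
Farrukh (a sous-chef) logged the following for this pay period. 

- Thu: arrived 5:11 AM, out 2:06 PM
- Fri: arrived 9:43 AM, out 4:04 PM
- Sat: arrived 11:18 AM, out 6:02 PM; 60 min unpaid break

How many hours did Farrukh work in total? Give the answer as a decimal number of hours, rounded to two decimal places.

Thu: 5:11 AM–2:06 PM = 8 h 55 min
Fri: 9:43 AM–4:04 PM = 6 h 21 min
Sat: 11:18 AM–6:02 PM = 6 h 44 min; less 60 min break → 5 h 44 min
Total: 8 h 55 min + 6 h 21 min + 5 h 44 min = 21 h 0 min.

21.00 hours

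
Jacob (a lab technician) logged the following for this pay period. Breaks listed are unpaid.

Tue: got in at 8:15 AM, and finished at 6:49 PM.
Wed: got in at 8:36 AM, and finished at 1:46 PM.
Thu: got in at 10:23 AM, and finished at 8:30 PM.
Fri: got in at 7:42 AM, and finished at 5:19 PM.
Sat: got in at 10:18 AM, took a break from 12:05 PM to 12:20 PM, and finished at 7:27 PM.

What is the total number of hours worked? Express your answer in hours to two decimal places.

Tue: 8:15 AM–6:49 PM = 10 h 34 min
Wed: 8:36 AM–1:46 PM = 5 h 10 min
Thu: 10:23 AM–8:30 PM = 10 h 7 min
Fri: 7:42 AM–5:19 PM = 9 h 37 min
Sat: 10:18 AM–7:27 PM = 9 h 9 min; less 15 min break → 8 h 54 min
Total: 10 h 34 min + 5 h 10 min + 10 h 7 min + 9 h 37 min + 8 h 54 min = 44 h 22 min.

44.37 hours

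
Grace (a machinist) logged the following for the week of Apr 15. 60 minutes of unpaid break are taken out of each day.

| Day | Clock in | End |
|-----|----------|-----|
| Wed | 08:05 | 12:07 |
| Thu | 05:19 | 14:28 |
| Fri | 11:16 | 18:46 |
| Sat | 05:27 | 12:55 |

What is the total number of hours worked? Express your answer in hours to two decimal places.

24.15 hours

Wed: 08:05–12:07 = 4 h 2 min; less 60 min break → 3 h 2 min
Thu: 05:19–14:28 = 9 h 9 min; less 60 min break → 8 h 9 min
Fri: 11:16–18:46 = 7 h 30 min; less 60 min break → 6 h 30 min
Sat: 05:27–12:55 = 7 h 28 min; less 60 min break → 6 h 28 min
Total: 3 h 2 min + 8 h 9 min + 6 h 30 min + 6 h 28 min = 24 h 9 min.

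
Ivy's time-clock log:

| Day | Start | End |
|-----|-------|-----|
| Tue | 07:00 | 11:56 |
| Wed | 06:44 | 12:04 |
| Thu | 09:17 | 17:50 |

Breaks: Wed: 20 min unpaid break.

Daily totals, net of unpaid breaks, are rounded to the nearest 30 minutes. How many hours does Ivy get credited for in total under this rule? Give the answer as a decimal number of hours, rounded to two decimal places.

Tue: 07:00–11:56 = 4 h 56 min → rounds to 5 h 0 min
Wed: 06:44–12:04 = 5 h 20 min − 20 min = 5 h 0 min → rounds to 5 h 0 min
Thu: 09:17–17:50 = 8 h 33 min → rounds to 8 h 30 min
Total credited: 18 h 30 min.

18.50 hours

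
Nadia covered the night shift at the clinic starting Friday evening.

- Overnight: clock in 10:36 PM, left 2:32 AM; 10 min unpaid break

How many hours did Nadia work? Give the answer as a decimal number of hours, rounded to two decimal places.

Overnight: 10:36 PM → midnight = 1 h 24 min; midnight → 2:32 AM = 2 h 32 min; span 3 h 56 min; less 10 min break → 3 h 46 min

3.77 hours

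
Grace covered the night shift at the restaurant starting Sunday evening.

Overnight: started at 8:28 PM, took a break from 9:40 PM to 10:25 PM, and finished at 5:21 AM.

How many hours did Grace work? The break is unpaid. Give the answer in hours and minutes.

8 h 8 min

Overnight: 8:28 PM → midnight = 3 h 32 min; midnight → 5:21 AM = 5 h 21 min; span 8 h 53 min; less 45 min break → 8 h 8 min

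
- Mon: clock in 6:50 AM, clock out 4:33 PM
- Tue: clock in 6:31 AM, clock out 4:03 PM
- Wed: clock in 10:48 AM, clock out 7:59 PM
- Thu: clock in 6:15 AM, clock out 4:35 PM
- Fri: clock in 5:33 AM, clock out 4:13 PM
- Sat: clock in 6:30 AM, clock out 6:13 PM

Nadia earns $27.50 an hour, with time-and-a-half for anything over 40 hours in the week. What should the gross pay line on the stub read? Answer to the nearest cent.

$1972.44

Mon: 6:50 AM–4:33 PM = 9 h 43 min
Tue: 6:31 AM–4:03 PM = 9 h 32 min
Wed: 10:48 AM–7:59 PM = 9 h 11 min
Thu: 6:15 AM–4:35 PM = 10 h 20 min
Fri: 5:33 AM–4:13 PM = 10 h 40 min
Sat: 6:30 AM–6:13 PM = 11 h 43 min
Total worked: 61 h 9 min = 3669 min.
Regular 40 h 0 min = 2400 min at $27.50/h; overtime 21 h 9 min = 1269 min at $41.25/h.
Pay = (2400 × $27.50 + 1269 × $41.25) ÷ 60 = $1972.44.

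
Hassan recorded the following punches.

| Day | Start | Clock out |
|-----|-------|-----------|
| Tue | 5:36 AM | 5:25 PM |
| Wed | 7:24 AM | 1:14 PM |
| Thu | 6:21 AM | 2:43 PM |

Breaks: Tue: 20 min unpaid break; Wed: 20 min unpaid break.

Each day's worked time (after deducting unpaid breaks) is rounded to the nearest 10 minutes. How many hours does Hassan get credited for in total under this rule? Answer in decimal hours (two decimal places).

Tue: 5:36 AM–5:25 PM = 11 h 49 min − 20 min = 11 h 29 min → rounds to 11 h 30 min
Wed: 7:24 AM–1:14 PM = 5 h 50 min − 20 min = 5 h 30 min → rounds to 5 h 30 min
Thu: 6:21 AM–2:43 PM = 8 h 22 min → rounds to 8 h 20 min
Total credited: 25 h 20 min.

25.33 hours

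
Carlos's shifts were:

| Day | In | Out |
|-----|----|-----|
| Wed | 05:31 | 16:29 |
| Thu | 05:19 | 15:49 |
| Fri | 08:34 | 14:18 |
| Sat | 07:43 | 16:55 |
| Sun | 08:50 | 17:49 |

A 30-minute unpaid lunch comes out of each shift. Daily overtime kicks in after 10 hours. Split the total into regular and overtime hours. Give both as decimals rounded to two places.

Regular 42.42 hours, overtime 0.47 hours

Wed: 05:31–16:29 = 10 h 58 min; less 30 min break → 10 h 28 min
Thu: 05:19–15:49 = 10 h 30 min; less 30 min break → 10 h 0 min
Fri: 08:34–14:18 = 5 h 44 min; less 30 min break → 5 h 14 min
Sat: 07:43–16:55 = 9 h 12 min; less 30 min break → 8 h 42 min
Sun: 08:50–17:49 = 8 h 59 min; less 30 min break → 8 h 29 min
Wed reg 10 h 0 min / OT 0 h 28 min; Thu reg 10 h 0 min / OT 0 h 0 min; Fri reg 5 h 14 min / OT 0 h 0 min; Sat reg 8 h 42 min / OT 0 h 0 min; Sun reg 8 h 29 min / OT 0 h 0 min.
Totals: regular 42 h 25 min, overtime 0 h 28 min.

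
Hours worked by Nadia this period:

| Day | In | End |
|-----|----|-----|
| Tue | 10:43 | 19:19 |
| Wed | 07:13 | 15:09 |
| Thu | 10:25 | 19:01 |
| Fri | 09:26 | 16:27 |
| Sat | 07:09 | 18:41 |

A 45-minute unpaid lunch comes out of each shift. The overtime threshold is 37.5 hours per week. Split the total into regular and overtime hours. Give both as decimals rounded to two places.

Tue: 10:43–19:19 = 8 h 36 min; less 45 min break → 7 h 51 min
Wed: 07:13–15:09 = 7 h 56 min; less 45 min break → 7 h 11 min
Thu: 10:25–19:01 = 8 h 36 min; less 45 min break → 7 h 51 min
Fri: 09:26–16:27 = 7 h 1 min; less 45 min break → 6 h 16 min
Sat: 07:09–18:41 = 11 h 32 min; less 45 min break → 10 h 47 min
Total worked: 39 h 56 min = 39.93 h.
Threshold 37.5 h → overtime 2 h 26 min, regular 37 h 30 min.

Regular 37.50 hours, overtime 2.43 hours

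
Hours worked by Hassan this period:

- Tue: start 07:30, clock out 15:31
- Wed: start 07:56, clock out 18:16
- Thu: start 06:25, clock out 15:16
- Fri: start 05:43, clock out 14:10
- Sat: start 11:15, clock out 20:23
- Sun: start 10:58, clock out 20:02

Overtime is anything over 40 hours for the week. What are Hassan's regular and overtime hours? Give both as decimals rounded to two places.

Tue: 07:30–15:31 = 8 h 1 min
Wed: 07:56–18:16 = 10 h 20 min
Thu: 06:25–15:16 = 8 h 51 min
Fri: 05:43–14:10 = 8 h 27 min
Sat: 11:15–20:23 = 9 h 8 min
Sun: 10:58–20:02 = 9 h 4 min
Total worked: 53 h 51 min = 53.85 h.
Threshold 40 h → overtime 13 h 51 min, regular 40 h 0 min.

Regular 40.00 hours, overtime 13.85 hours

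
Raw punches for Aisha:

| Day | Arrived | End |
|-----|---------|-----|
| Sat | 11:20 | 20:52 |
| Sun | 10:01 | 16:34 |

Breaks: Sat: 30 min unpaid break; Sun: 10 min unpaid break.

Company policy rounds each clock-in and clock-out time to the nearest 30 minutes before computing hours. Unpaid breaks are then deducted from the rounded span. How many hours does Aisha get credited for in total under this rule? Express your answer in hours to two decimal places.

15.33 hours

Sat: in 11:20→11:30, out 20:52→21:00; 9 h 30 min − 30 min = 9 h 0 min
Sun: in 10:01→10:00, out 16:34→16:30; 6 h 30 min − 10 min = 6 h 20 min
Total credited: 15 h 20 min.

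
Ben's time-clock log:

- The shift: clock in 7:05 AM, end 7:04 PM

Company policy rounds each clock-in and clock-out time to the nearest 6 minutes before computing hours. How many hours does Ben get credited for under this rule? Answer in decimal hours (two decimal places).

The shift: in 7:05 AM→7:06 AM, out 7:04 PM→7:06 PM; 12 h 0 min

12.00 hours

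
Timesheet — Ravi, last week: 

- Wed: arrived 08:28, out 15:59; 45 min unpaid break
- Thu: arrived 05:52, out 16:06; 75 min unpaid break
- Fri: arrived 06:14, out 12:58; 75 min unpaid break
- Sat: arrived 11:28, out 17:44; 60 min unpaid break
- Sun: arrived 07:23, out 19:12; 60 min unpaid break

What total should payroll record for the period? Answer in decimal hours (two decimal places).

37.32 hours

Wed: 08:28–15:59 = 7 h 31 min; less 45 min break → 6 h 46 min
Thu: 05:52–16:06 = 10 h 14 min; less 75 min break → 8 h 59 min
Fri: 06:14–12:58 = 6 h 44 min; less 75 min break → 5 h 29 min
Sat: 11:28–17:44 = 6 h 16 min; less 60 min break → 5 h 16 min
Sun: 07:23–19:12 = 11 h 49 min; less 60 min break → 10 h 49 min
Total: 6 h 46 min + 8 h 59 min + 5 h 29 min + 5 h 16 min + 10 h 49 min = 37 h 19 min.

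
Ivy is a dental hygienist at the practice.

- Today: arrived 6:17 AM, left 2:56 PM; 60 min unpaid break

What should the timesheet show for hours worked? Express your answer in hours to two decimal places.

7.65 hours

Today: 6:17 AM–2:56 PM = 8 h 39 min; less 60 min break → 7 h 39 min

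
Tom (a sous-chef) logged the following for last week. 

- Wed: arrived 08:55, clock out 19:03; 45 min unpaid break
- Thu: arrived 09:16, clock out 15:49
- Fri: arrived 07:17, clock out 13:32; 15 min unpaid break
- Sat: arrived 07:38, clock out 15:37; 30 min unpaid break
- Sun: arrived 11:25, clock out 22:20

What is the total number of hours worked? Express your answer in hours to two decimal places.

40.33 hours

Wed: 08:55–19:03 = 10 h 8 min; less 45 min break → 9 h 23 min
Thu: 09:16–15:49 = 6 h 33 min
Fri: 07:17–13:32 = 6 h 15 min; less 15 min break → 6 h 0 min
Sat: 07:38–15:37 = 7 h 59 min; less 30 min break → 7 h 29 min
Sun: 11:25–22:20 = 10 h 55 min
Total: 9 h 23 min + 6 h 33 min + 6 h 0 min + 7 h 29 min + 10 h 55 min = 40 h 20 min.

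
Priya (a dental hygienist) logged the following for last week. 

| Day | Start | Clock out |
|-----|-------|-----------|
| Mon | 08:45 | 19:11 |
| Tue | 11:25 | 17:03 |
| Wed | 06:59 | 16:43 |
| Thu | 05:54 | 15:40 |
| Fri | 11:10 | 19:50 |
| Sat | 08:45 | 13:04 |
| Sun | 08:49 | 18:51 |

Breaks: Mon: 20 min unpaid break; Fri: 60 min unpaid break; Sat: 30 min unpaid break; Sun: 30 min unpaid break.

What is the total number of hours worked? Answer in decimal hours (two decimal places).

Mon: 08:45–19:11 = 10 h 26 min; less 20 min break → 10 h 6 min
Tue: 11:25–17:03 = 5 h 38 min
Wed: 06:59–16:43 = 9 h 44 min
Thu: 05:54–15:40 = 9 h 46 min
Fri: 11:10–19:50 = 8 h 40 min; less 60 min break → 7 h 40 min
Sat: 08:45–13:04 = 4 h 19 min; less 30 min break → 3 h 49 min
Sun: 08:49–18:51 = 10 h 2 min; less 30 min break → 9 h 32 min
Total: 10 h 6 min + 5 h 38 min + 9 h 44 min + 9 h 46 min + 7 h 40 min + 3 h 49 min + 9 h 32 min = 56 h 15 min.

56.25 hours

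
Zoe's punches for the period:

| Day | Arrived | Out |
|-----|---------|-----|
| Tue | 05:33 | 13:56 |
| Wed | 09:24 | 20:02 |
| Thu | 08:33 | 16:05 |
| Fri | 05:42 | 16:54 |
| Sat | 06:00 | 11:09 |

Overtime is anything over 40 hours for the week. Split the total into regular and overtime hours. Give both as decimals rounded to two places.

Tue: 05:33–13:56 = 8 h 23 min
Wed: 09:24–20:02 = 10 h 38 min
Thu: 08:33–16:05 = 7 h 32 min
Fri: 05:42–16:54 = 11 h 12 min
Sat: 06:00–11:09 = 5 h 9 min
Total worked: 42 h 54 min = 42.90 h.
Threshold 40 h → overtime 2 h 54 min, regular 40 h 0 min.

Regular 40.00 hours, overtime 2.90 hours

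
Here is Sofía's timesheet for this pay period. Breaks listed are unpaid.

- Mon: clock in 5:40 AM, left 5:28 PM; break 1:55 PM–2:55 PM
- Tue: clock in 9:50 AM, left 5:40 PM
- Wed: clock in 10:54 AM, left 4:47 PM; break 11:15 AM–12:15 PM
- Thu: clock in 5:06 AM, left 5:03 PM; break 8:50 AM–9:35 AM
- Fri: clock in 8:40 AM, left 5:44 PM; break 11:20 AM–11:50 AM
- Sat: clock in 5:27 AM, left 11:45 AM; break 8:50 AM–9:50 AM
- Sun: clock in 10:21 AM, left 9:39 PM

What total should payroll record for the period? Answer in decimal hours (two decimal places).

59.88 hours

Mon: 5:40 AM–5:28 PM = 11 h 48 min; less 60 min break → 10 h 48 min
Tue: 9:50 AM–5:40 PM = 7 h 50 min
Wed: 10:54 AM–4:47 PM = 5 h 53 min; less 60 min break → 4 h 53 min
Thu: 5:06 AM–5:03 PM = 11 h 57 min; less 45 min break → 11 h 12 min
Fri: 8:40 AM–5:44 PM = 9 h 4 min; less 30 min break → 8 h 34 min
Sat: 5:27 AM–11:45 AM = 6 h 18 min; less 60 min break → 5 h 18 min
Sun: 10:21 AM–9:39 PM = 11 h 18 min
Total: 10 h 48 min + 7 h 50 min + 4 h 53 min + 11 h 12 min + 8 h 34 min + 5 h 18 min + 11 h 18 min = 59 h 53 min.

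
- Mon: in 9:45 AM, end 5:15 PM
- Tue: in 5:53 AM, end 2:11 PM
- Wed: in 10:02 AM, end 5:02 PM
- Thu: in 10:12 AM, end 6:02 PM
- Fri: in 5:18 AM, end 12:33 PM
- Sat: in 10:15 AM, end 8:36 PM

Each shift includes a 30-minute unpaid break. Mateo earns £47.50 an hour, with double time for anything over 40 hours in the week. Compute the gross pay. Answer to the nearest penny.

£2397.17

Mon: 9:45 AM–5:15 PM = 7 h 30 min; less 30 min break → 7 h 0 min
Tue: 5:53 AM–2:11 PM = 8 h 18 min; less 30 min break → 7 h 48 min
Wed: 10:02 AM–5:02 PM = 7 h 0 min; less 30 min break → 6 h 30 min
Thu: 10:12 AM–6:02 PM = 7 h 50 min; less 30 min break → 7 h 20 min
Fri: 5:18 AM–12:33 PM = 7 h 15 min; less 30 min break → 6 h 45 min
Sat: 10:15 AM–8:36 PM = 10 h 21 min; less 30 min break → 9 h 51 min
Total worked: 45 h 14 min = 2714 min.
Regular 40 h 0 min = 2400 min at £47.50/h; overtime 5 h 14 min = 314 min at £95.00/h.
Pay = (2400 × £47.50 + 314 × £95.00) ÷ 60 = £2397.17.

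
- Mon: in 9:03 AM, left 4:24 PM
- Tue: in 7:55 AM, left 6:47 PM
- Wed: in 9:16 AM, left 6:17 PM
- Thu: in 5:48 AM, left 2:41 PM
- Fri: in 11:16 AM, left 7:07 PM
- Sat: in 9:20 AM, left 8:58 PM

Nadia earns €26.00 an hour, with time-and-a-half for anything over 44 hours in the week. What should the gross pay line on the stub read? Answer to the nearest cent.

€1596.40

Mon: 9:03 AM–4:24 PM = 7 h 21 min
Tue: 7:55 AM–6:47 PM = 10 h 52 min
Wed: 9:16 AM–6:17 PM = 9 h 1 min
Thu: 5:48 AM–2:41 PM = 8 h 53 min
Fri: 11:16 AM–7:07 PM = 7 h 51 min
Sat: 9:20 AM–8:58 PM = 11 h 38 min
Total worked: 55 h 36 min = 3336 min.
Regular 44 h 0 min = 2640 min at €26.00/h; overtime 11 h 36 min = 696 min at €39.00/h.
Pay = (2640 × €26.00 + 696 × €39.00) ÷ 60 = €1596.40.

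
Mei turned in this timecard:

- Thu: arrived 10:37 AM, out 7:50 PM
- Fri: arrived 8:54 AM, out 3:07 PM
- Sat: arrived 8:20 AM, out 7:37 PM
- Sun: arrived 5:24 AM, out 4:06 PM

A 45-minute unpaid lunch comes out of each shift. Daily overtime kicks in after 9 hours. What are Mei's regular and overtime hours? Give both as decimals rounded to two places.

Thu: 10:37 AM–7:50 PM = 9 h 13 min; less 45 min break → 8 h 28 min
Fri: 8:54 AM–3:07 PM = 6 h 13 min; less 45 min break → 5 h 28 min
Sat: 8:20 AM–7:37 PM = 11 h 17 min; less 45 min break → 10 h 32 min
Sun: 5:24 AM–4:06 PM = 10 h 42 min; less 45 min break → 9 h 57 min
Thu reg 8 h 28 min / OT 0 h 0 min; Fri reg 5 h 28 min / OT 0 h 0 min; Sat reg 9 h 0 min / OT 1 h 32 min; Sun reg 9 h 0 min / OT 0 h 57 min.
Totals: regular 31 h 56 min, overtime 2 h 29 min.

Regular 31.93 hours, overtime 2.48 hours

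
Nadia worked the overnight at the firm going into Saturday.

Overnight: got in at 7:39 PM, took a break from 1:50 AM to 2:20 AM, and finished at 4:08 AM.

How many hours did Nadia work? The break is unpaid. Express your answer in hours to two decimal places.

Overnight: 7:39 PM → midnight = 4 h 21 min; midnight → 4:08 AM = 4 h 8 min; span 8 h 29 min; less 30 min break → 7 h 59 min

7.98 hours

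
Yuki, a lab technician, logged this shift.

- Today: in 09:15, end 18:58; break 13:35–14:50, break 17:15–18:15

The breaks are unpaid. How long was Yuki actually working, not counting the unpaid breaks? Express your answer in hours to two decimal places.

7.47 hours

Today: 09:15–18:58 = 9 h 43 min; less 135 min break → 7 h 28 min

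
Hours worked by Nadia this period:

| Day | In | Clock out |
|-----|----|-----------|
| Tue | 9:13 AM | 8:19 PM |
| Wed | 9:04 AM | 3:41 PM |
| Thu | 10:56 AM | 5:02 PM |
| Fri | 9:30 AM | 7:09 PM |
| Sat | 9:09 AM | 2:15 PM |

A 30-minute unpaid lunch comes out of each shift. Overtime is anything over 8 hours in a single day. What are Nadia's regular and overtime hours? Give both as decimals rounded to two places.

Regular 32.32 hours, overtime 3.75 hours

Tue: 9:13 AM–8:19 PM = 11 h 6 min; less 30 min break → 10 h 36 min
Wed: 9:04 AM–3:41 PM = 6 h 37 min; less 30 min break → 6 h 7 min
Thu: 10:56 AM–5:02 PM = 6 h 6 min; less 30 min break → 5 h 36 min
Fri: 9:30 AM–7:09 PM = 9 h 39 min; less 30 min break → 9 h 9 min
Sat: 9:09 AM–2:15 PM = 5 h 6 min; less 30 min break → 4 h 36 min
Tue reg 8 h 0 min / OT 2 h 36 min; Wed reg 6 h 7 min / OT 0 h 0 min; Thu reg 5 h 36 min / OT 0 h 0 min; Fri reg 8 h 0 min / OT 1 h 9 min; Sat reg 4 h 36 min / OT 0 h 0 min.
Totals: regular 32 h 19 min, overtime 3 h 45 min.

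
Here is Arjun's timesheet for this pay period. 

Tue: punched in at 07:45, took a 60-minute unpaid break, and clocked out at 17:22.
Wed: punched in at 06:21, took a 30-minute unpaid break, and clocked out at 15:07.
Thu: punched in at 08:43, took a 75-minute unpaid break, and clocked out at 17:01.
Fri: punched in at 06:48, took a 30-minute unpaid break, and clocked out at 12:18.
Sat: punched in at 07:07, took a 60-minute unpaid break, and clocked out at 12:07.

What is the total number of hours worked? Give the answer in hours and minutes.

32 h 56 min

Tue: 07:45–17:22 = 9 h 37 min; less 60 min break → 8 h 37 min
Wed: 06:21–15:07 = 8 h 46 min; less 30 min break → 8 h 16 min
Thu: 08:43–17:01 = 8 h 18 min; less 75 min break → 7 h 3 min
Fri: 06:48–12:18 = 5 h 30 min; less 30 min break → 5 h 0 min
Sat: 07:07–12:07 = 5 h 0 min; less 60 min break → 4 h 0 min
Total: 8 h 37 min + 8 h 16 min + 7 h 3 min + 5 h 0 min + 4 h 0 min = 32 h 56 min.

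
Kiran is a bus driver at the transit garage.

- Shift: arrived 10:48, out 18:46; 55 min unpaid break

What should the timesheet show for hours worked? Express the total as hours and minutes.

7 h 3 min

Shift: 10:48–18:46 = 7 h 58 min; less 55 min break → 7 h 3 min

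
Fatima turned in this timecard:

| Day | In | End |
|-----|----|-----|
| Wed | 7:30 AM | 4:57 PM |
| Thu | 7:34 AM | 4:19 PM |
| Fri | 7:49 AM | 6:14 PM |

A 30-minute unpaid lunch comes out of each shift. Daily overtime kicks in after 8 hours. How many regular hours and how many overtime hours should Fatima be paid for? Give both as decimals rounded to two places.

Wed: 7:30 AM–4:57 PM = 9 h 27 min; less 30 min break → 8 h 57 min
Thu: 7:34 AM–4:19 PM = 8 h 45 min; less 30 min break → 8 h 15 min
Fri: 7:49 AM–6:14 PM = 10 h 25 min; less 30 min break → 9 h 55 min
Wed reg 8 h 0 min / OT 0 h 57 min; Thu reg 8 h 0 min / OT 0 h 15 min; Fri reg 8 h 0 min / OT 1 h 55 min.
Totals: regular 24 h 0 min, overtime 3 h 7 min.

Regular 24.00 hours, overtime 3.12 hours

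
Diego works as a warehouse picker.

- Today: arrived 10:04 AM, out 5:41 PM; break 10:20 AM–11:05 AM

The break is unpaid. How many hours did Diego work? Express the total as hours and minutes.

6 h 52 min

Today: 10:04 AM–5:41 PM = 7 h 37 min; less 45 min break → 6 h 52 min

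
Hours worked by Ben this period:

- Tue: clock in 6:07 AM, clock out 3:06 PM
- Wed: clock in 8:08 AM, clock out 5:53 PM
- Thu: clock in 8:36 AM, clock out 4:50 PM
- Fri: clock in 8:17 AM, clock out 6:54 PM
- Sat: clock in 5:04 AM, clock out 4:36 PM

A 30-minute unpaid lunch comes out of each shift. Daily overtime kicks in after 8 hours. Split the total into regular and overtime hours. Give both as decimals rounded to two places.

Regular 39.73 hours, overtime 6.88 hours

Tue: 6:07 AM–3:06 PM = 8 h 59 min; less 30 min break → 8 h 29 min
Wed: 8:08 AM–5:53 PM = 9 h 45 min; less 30 min break → 9 h 15 min
Thu: 8:36 AM–4:50 PM = 8 h 14 min; less 30 min break → 7 h 44 min
Fri: 8:17 AM–6:54 PM = 10 h 37 min; less 30 min break → 10 h 7 min
Sat: 5:04 AM–4:36 PM = 11 h 32 min; less 30 min break → 11 h 2 min
Tue reg 8 h 0 min / OT 0 h 29 min; Wed reg 8 h 0 min / OT 1 h 15 min; Thu reg 7 h 44 min / OT 0 h 0 min; Fri reg 8 h 0 min / OT 2 h 7 min; Sat reg 8 h 0 min / OT 3 h 2 min.
Totals: regular 39 h 44 min, overtime 6 h 53 min.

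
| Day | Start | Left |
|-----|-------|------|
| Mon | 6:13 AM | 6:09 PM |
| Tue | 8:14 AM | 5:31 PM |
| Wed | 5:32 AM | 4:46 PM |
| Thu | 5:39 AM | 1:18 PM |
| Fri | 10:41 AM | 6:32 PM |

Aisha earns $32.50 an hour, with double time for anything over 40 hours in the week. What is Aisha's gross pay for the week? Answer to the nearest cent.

$1816.75

Mon: 6:13 AM–6:09 PM = 11 h 56 min
Tue: 8:14 AM–5:31 PM = 9 h 17 min
Wed: 5:32 AM–4:46 PM = 11 h 14 min
Thu: 5:39 AM–1:18 PM = 7 h 39 min
Fri: 10:41 AM–6:32 PM = 7 h 51 min
Total worked: 47 h 57 min = 2877 min.
Regular 40 h 0 min = 2400 min at $32.50/h; overtime 7 h 57 min = 477 min at $65.00/h.
Pay = (2400 × $32.50 + 477 × $65.00) ÷ 60 = $1816.75.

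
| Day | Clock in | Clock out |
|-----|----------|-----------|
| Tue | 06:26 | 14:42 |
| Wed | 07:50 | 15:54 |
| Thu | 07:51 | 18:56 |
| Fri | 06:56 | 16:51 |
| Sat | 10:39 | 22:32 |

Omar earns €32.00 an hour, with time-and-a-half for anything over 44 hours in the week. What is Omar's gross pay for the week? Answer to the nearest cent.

€1658.40

Tue: 06:26–14:42 = 8 h 16 min
Wed: 07:50–15:54 = 8 h 4 min
Thu: 07:51–18:56 = 11 h 5 min
Fri: 06:56–16:51 = 9 h 55 min
Sat: 10:39–22:32 = 11 h 53 min
Total worked: 49 h 13 min = 2953 min.
Regular 44 h 0 min = 2640 min at €32.00/h; overtime 5 h 13 min = 313 min at €48.00/h.
Pay = (2640 × €32.00 + 313 × €48.00) ÷ 60 = €1658.40.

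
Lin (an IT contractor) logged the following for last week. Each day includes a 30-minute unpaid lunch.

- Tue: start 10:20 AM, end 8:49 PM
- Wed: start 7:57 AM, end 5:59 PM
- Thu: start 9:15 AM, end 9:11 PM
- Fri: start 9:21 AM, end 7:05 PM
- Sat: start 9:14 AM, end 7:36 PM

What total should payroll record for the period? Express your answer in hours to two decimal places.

50.05 hours

Tue: 10:20 AM–8:49 PM = 10 h 29 min; less 30 min break → 9 h 59 min
Wed: 7:57 AM–5:59 PM = 10 h 2 min; less 30 min break → 9 h 32 min
Thu: 9:15 AM–9:11 PM = 11 h 56 min; less 30 min break → 11 h 26 min
Fri: 9:21 AM–7:05 PM = 9 h 44 min; less 30 min break → 9 h 14 min
Sat: 9:14 AM–7:36 PM = 10 h 22 min; less 30 min break → 9 h 52 min
Total: 9 h 59 min + 9 h 32 min + 11 h 26 min + 9 h 14 min + 9 h 52 min = 50 h 3 min.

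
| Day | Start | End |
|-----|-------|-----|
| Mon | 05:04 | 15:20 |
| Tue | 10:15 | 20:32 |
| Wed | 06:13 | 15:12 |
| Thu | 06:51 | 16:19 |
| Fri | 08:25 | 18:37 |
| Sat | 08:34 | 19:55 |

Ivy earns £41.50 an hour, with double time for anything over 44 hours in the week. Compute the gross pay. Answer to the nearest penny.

Mon: 05:04–15:20 = 10 h 16 min
Tue: 10:15–20:32 = 10 h 17 min
Wed: 06:13–15:12 = 8 h 59 min
Thu: 06:51–16:19 = 9 h 28 min
Fri: 08:25–18:37 = 10 h 12 min
Sat: 08:34–19:55 = 11 h 21 min
Total worked: 60 h 33 min = 3633 min.
Regular 44 h 0 min = 2640 min at £41.50/h; overtime 16 h 33 min = 993 min at £83.00/h.
Pay = (2640 × £41.50 + 993 × £83.00) ÷ 60 = £3199.65.

£3199.65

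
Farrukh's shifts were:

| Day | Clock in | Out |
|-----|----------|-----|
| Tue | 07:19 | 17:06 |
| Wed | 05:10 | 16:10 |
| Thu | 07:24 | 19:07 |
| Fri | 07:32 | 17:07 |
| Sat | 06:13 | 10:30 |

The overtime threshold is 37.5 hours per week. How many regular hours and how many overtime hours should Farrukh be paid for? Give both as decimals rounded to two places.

Regular 37.50 hours, overtime 8.87 hours

Tue: 07:19–17:06 = 9 h 47 min
Wed: 05:10–16:10 = 11 h 0 min
Thu: 07:24–19:07 = 11 h 43 min
Fri: 07:32–17:07 = 9 h 35 min
Sat: 06:13–10:30 = 4 h 17 min
Total worked: 46 h 22 min = 46.37 h.
Threshold 37.5 h → overtime 8 h 52 min, regular 37 h 30 min.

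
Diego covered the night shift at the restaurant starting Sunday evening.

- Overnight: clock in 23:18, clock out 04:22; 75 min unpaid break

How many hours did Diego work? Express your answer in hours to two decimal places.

Overnight: 23:18 → midnight = 0 h 42 min; midnight → 04:22 = 4 h 22 min; span 5 h 4 min; less 75 min break → 3 h 49 min

3.82 hours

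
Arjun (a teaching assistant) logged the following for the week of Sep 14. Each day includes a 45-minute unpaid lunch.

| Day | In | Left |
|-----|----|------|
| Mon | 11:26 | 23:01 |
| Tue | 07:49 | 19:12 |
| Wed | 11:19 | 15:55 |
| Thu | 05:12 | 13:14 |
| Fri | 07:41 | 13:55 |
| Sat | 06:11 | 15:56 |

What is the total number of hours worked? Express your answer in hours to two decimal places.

47.08 hours

Mon: 11:26–23:01 = 11 h 35 min; less 45 min break → 10 h 50 min
Tue: 07:49–19:12 = 11 h 23 min; less 45 min break → 10 h 38 min
Wed: 11:19–15:55 = 4 h 36 min; less 45 min break → 3 h 51 min
Thu: 05:12–13:14 = 8 h 2 min; less 45 min break → 7 h 17 min
Fri: 07:41–13:55 = 6 h 14 min; less 45 min break → 5 h 29 min
Sat: 06:11–15:56 = 9 h 45 min; less 45 min break → 9 h 0 min
Total: 10 h 50 min + 10 h 38 min + 3 h 51 min + 7 h 17 min + 5 h 29 min + 9 h 0 min = 47 h 5 min.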